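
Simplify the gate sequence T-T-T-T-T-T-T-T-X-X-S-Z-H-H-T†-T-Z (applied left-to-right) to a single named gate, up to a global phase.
S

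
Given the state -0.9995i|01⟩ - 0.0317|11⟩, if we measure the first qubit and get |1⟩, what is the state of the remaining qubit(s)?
-|1⟩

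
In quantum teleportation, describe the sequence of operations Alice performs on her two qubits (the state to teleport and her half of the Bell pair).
CNOT (state → Bell), then H on state qubit, then measure both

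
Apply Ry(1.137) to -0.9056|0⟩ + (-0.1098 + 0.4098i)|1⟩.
(-0.704 - 0.2206i)|0⟩ + (-0.5801 + 0.3453i)|1⟩

Ry(1.137) = [[cos(θ/2), −sin(θ/2)], [sin(θ/2), cos(θ/2)]]; θ = 1.137, cos(θ/2) ≈ 0.842709, sin(θ/2) ≈ 0.538369.
With a = amp(|0⟩) = -0.9056 and b = amp(|1⟩) = (-0.1098 + 0.4098i):
new amp(|0⟩) = (0.842709)·a + (-0.538369)·b = (-0.704 - 0.2206i)
new amp(|1⟩) = (0.538369)·a + (0.842709)·b = (-0.5801 + 0.3453i)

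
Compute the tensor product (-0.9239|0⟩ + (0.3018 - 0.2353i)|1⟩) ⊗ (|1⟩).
-0.9239|01⟩ + (0.3018 - 0.2353i)|11⟩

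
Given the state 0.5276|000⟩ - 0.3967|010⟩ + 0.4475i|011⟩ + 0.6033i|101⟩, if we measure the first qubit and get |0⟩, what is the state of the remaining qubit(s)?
0.6616|00⟩ - 0.4974|10⟩ + 0.5611i|11⟩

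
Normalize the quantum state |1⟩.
|1⟩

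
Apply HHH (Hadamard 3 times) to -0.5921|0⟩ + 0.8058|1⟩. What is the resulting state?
0.1511|0⟩ - 0.9885|1⟩

H² = I, so H^3 = H: a single Hadamard. With (a, b) = (-0.5921, 0.8058), H gives ((a + b)/√2, (a − b)/√2) = (0.1511, -0.9885).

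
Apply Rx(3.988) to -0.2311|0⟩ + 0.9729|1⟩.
(0.09491 - 0.8871i)|0⟩ + (-0.3996 + 0.2107i)|1⟩

Rx(3.988) = [[cos(θ/2), −i·sin(θ/2)], [−i·sin(θ/2), cos(θ/2)]]; θ = 3.988, cos(θ/2) ≈ -0.410684, sin(θ/2) ≈ 0.911778.
With a = amp(|0⟩) = -0.2311 and b = amp(|1⟩) = 0.9729:
new amp(|0⟩) = (-0.410684)·a + (-0.911778i)·b = (0.09491 - 0.8871i)
new amp(|1⟩) = (-0.911778i)·a + (-0.410684)·b = (-0.3996 + 0.2107i)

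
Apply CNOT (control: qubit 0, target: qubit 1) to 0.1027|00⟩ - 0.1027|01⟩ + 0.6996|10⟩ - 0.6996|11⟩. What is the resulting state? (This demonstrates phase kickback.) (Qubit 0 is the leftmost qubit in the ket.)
0.1027|00⟩ - 0.1027|01⟩ - 0.6996|10⟩ + 0.6996|11⟩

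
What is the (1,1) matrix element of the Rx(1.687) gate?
0.6649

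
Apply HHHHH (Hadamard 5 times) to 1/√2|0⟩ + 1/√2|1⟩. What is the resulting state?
|0⟩

H² = I, so H^5 = H: a single Hadamard. With (a, b) = (1/√2, 1/√2), H gives ((a + b)/√2, (a − b)/√2) = (1, 0).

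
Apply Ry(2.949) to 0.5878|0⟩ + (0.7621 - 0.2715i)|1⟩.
(-0.7021 + 0.2702i)|0⟩ + (0.6584 - 0.0261i)|1⟩

Ry(2.949) = [[cos(θ/2), −sin(θ/2)], [sin(θ/2), cos(θ/2)]]; θ = 2.949, cos(θ/2) ≈ 0.0961476, sin(θ/2) ≈ 0.995367.
With a = amp(|0⟩) = 0.5878 and b = amp(|1⟩) = (0.7621 - 0.2715i):
new amp(|0⟩) = (0.0961476)·a + (-0.995367)·b = (-0.7021 + 0.2702i)
new amp(|1⟩) = (0.995367)·a + (0.0961476)·b = (0.6584 - 0.0261i)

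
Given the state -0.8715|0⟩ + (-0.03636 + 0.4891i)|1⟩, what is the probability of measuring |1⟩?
0.2405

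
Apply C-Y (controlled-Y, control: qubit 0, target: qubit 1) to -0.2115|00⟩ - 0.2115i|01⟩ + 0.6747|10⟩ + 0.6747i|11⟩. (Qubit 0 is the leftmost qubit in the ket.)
-0.2115|00⟩ - 0.2115i|01⟩ + 0.6747|10⟩ + 0.6747i|11⟩

C-Y leaves the control-|0⟩ kets |00⟩, |01⟩ unchanged and applies Y to qubit 1 on the control-|1⟩ pair (|10⟩, |11⟩).
Y = [[0, -i], [i, 0]].
With a = amp(|10⟩) = 0.6747 and b = amp(|11⟩) = 0.6747i:
new amp(|10⟩) = (-i)·b = 0.6747
new amp(|11⟩) = (i)·a = 0.6747i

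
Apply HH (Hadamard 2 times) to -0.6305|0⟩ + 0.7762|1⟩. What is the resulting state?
-0.6305|0⟩ + 0.7762|1⟩

H² = I, so an even number of Hadamards cancels: H^2 = I and the state is unchanged.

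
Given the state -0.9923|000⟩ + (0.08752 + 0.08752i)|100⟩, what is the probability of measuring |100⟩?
0.01532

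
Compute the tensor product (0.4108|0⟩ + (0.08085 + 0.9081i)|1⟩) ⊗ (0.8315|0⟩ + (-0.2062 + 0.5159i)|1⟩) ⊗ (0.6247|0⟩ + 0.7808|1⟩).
0.2134|000⟩ + 0.2667|001⟩ + (-0.05292 + 0.1324i)|010⟩ + (-0.06614 + 0.1655i)|011⟩ + (0.042 + 0.4717i)|100⟩ + (0.05249 + 0.5896i)|101⟩ + (-0.3031 - 0.09092i)|110⟩ + (-0.3788 - 0.1136i)|111⟩

amp(|b₁b₂…⟩) = product of the factor amplitudes for bits b₁, b₂, …; only kets whose every factor amplitude is nonzero survive.
|000⟩: (0.4108)(0.8315)(0.6247) = 0.2134
|001⟩: (0.4108)(0.8315)(0.7808) = 0.2667
|010⟩: (0.4108)(-0.2062 + 0.5159i)(0.6247) = (-0.05292 + 0.1324i)
|011⟩: (0.4108)(-0.2062 + 0.5159i)(0.7808) = (-0.06614 + 0.1655i)
|100⟩: (0.08085 + 0.9081i)(0.8315)(0.6247) = (0.042 + 0.4717i)
|101⟩: (0.08085 + 0.9081i)(0.8315)(0.7808) = (0.05249 + 0.5896i)
|110⟩: (0.08085 + 0.9081i)(-0.2062 + 0.5159i)(0.6247) = (-0.3031 - 0.09092i)
|111⟩: (0.08085 + 0.9081i)(-0.2062 + 0.5159i)(0.7808) = (-0.3788 - 0.1136i)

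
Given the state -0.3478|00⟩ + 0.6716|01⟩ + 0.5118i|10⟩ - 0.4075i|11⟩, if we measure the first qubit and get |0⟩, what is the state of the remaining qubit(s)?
-0.4599|0⟩ + 0.888|1⟩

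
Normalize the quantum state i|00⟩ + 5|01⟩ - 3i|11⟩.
0.169i|00⟩ + 0.8452|01⟩ - 0.5071i|11⟩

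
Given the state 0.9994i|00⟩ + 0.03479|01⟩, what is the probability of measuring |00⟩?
0.9988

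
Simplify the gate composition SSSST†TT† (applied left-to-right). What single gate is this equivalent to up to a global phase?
T†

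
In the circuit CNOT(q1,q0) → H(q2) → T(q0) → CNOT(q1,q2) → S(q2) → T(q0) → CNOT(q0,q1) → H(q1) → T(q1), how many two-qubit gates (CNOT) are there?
3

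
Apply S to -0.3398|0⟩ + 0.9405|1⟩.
-0.3398|0⟩ + 0.9405i|1⟩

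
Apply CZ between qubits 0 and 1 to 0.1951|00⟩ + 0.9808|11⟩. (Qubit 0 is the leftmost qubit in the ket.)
0.1951|00⟩ - 0.9808|11⟩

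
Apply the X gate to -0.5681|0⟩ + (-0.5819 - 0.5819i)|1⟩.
(-0.5819 - 0.5819i)|0⟩ - 0.5681|1⟩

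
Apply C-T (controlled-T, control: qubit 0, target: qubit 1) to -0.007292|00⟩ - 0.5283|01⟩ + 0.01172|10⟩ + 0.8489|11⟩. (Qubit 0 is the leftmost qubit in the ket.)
-0.007292|00⟩ - 0.5283|01⟩ + 0.01172|10⟩ + (0.6003 + 0.6003i)|11⟩

C-T leaves the control-|0⟩ kets |00⟩, |01⟩ unchanged and applies T to qubit 1 on the control-|1⟩ pair (|10⟩, |11⟩).
T = [[1, 0], [0, (1/√2 + (1/√2)i)]].
With a = amp(|10⟩) = 0.01172 and b = amp(|11⟩) = 0.8489:
new amp(|10⟩) = (1)·a = 0.01172
new amp(|11⟩) = (1/√2 + (1/√2)i)·b = (0.6003 + 0.6003i)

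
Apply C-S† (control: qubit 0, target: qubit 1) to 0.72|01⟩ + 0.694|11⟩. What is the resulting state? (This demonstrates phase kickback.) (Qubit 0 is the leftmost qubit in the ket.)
0.72|01⟩ - 0.694i|11⟩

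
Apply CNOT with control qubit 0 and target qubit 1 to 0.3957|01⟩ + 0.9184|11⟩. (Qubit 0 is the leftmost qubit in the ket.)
0.3957|01⟩ + 0.9184|10⟩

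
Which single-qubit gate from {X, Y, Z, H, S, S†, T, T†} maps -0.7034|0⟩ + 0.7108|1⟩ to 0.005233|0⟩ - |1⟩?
H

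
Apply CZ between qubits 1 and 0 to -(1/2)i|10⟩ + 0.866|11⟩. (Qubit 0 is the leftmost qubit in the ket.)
-(1/2)i|10⟩ - 0.866|11⟩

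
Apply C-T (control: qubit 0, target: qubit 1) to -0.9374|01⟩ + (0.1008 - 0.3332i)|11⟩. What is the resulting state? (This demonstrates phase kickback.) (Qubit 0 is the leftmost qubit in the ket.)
-0.9374|01⟩ + (0.3069 - 0.1643i)|11⟩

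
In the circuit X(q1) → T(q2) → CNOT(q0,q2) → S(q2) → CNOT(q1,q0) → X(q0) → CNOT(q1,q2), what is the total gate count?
7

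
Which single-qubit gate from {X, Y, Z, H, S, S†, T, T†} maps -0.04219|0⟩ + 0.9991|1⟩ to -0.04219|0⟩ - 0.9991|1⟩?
Z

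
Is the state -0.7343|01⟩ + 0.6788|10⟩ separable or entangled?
Entangled

Writing the state as a|00⟩ + b|01⟩ + c|10⟩ + d|11⟩, it is a product state iff ad − bc = 0.
Here (a, b, c, d) = (0, -0.7343, 0.6788, 0): ad − bc = (0)(0) − (-0.7343)(0.6788) = 0.4984 ≠ 0, so the state is entangled.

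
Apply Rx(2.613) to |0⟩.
0.2612|0⟩ - 0.9653i|1⟩

Rx(2.613) = [[cos(θ/2), −i·sin(θ/2)], [−i·sin(θ/2), cos(θ/2)]]; θ = 2.613, cos(θ/2) ≈ 0.26123, sin(θ/2) ≈ 0.965277.
With a = amp(|0⟩) = 1 and b = amp(|1⟩) = 0:
new amp(|0⟩) = (0.26123)·a + (-0.965277i)·b = 0.2612
new amp(|1⟩) = (-0.965277i)·a + (0.26123)·b = -0.9653i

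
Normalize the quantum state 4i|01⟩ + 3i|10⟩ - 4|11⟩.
0.6247i|01⟩ + 0.4685i|10⟩ - 0.6247|11⟩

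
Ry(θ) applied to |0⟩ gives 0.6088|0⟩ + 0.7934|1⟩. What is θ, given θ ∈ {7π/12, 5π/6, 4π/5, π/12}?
7π/12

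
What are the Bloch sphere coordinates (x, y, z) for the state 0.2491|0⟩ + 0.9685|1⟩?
(0.4825, 0, -0.8759)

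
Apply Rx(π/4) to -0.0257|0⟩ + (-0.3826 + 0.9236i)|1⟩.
(0.3297 + 0.1464i)|0⟩ + (-0.3535 + 0.8631i)|1⟩

Rx(π/4) = [[cos(θ/2), −i·sin(θ/2)], [−i·sin(θ/2), cos(θ/2)]]; θ = π/4, cos(θ/2) ≈ 0.92388, sin(θ/2) ≈ 0.382683.
With a = amp(|0⟩) = -0.0257 and b = amp(|1⟩) = (-0.3826 + 0.9236i):
new amp(|0⟩) = (0.92388)·a + (-0.382683i)·b = (0.3297 + 0.1464i)
new amp(|1⟩) = (-0.382683i)·a + (0.92388)·b = (-0.3535 + 0.8631i)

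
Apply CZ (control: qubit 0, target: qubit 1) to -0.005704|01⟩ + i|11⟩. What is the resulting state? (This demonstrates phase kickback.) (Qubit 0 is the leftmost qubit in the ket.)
-0.005704|01⟩ - i|11⟩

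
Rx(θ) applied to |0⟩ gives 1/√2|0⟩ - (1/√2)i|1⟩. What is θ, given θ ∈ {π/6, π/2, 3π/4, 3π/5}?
π/2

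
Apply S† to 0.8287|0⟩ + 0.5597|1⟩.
0.8287|0⟩ - 0.5597i|1⟩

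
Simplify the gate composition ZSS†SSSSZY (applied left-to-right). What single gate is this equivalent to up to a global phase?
Y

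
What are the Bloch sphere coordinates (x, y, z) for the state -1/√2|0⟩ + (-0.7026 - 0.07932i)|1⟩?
(0.9936, 0.1122, 0.00006158)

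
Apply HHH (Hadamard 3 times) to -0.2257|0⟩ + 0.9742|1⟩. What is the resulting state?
0.5293|0⟩ - 0.8485|1⟩

H² = I, so H^3 = H: a single Hadamard. With (a, b) = (-0.2257, 0.9742), H gives ((a + b)/√2, (a − b)/√2) = (0.5293, -0.8485).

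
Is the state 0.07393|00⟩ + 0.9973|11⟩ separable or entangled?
Entangled

Writing the state as a|00⟩ + b|01⟩ + c|10⟩ + d|11⟩, it is a product state iff ad − bc = 0.
Here (a, b, c, d) = (0.07393, 0, 0, 0.9973): ad − bc = (0.07393)(0.9973) − (0)(0) = 0.07373 ≠ 0, so the state is entangled.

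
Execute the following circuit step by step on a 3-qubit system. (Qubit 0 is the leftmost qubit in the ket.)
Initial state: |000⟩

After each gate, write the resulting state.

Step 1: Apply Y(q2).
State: i|001⟩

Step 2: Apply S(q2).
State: -|001⟩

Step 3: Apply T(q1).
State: -|001⟩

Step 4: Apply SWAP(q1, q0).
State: -|001⟩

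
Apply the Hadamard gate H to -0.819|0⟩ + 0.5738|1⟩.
-0.1734|0⟩ - 0.9849|1⟩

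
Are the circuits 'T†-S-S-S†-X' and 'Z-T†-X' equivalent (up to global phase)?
No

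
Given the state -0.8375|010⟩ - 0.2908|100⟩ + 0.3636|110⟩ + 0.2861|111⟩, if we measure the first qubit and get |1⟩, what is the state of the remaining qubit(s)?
-0.5321|00⟩ + 0.6654|10⟩ + 0.5235|11⟩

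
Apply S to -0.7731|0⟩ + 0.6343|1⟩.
-0.7731|0⟩ + 0.6343i|1⟩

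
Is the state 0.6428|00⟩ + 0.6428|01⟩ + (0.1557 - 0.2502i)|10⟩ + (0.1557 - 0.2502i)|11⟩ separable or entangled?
Separable

Writing the state as a|00⟩ + b|01⟩ + c|10⟩ + d|11⟩, it is a product state iff ad − bc = 0.
Here (a, b, c, d) = (0.6428, 0.6428, (0.1557 - 0.2502i), (0.1557 - 0.2502i)): ad − bc = (0.6428)(0.1557 - 0.2502i) − (0.6428)(0.1557 - 0.2502i) = 0, so the state is separable.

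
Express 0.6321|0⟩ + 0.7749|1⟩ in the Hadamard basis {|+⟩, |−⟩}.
0.9949|+⟩ - 0.101|−⟩

With |ψ⟩ = α|0⟩ + β|1⟩, the Hadamard-basis coefficients are ⟨+|ψ⟩ = (α + β)/√2 and ⟨−|ψ⟩ = (α − β)/√2.
Here α = 0.6321, β = 0.7749: (α + β)/√2 = 0.9949, (α − β)/√2 = -0.101.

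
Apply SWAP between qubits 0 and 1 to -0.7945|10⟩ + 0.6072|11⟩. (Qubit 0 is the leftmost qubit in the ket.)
-0.7945|01⟩ + 0.6072|11⟩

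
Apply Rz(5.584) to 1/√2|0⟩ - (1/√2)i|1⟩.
(-0.6643 - 0.2422i)|0⟩ + (0.2422 + 0.6643i)|1⟩

Rz(5.584) = [[e^(−iθ/2), 0], [0, e^(iθ/2)]] with e^(±iθ/2) = cos(θ/2) ± i·sin(θ/2); θ = 5.584, cos(θ/2) ≈ -0.939512, sin(θ/2) ≈ 0.342515.
With a = amp(|0⟩) = 1/√2 and b = amp(|1⟩) = -(1/√2)i:
new amp(|0⟩) = (-0.939512 - 0.342515i)·a = (-0.6643 - 0.2422i)
new amp(|1⟩) = (-0.939512 + 0.342515i)·b = (0.2422 + 0.6643i)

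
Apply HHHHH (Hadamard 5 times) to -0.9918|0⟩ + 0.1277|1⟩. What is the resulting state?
-0.611|0⟩ - 0.7916|1⟩

H² = I, so H^5 = H: a single Hadamard. With (a, b) = (-0.9918, 0.1277), H gives ((a + b)/√2, (a − b)/√2) = (-0.611, -0.7916).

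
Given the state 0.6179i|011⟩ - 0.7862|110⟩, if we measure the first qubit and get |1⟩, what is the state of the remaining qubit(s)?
-|10⟩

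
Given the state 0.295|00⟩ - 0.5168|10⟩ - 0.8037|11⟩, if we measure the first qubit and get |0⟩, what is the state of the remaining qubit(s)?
|0⟩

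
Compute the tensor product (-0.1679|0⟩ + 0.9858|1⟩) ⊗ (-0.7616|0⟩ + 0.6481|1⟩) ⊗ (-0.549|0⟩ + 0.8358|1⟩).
-0.0702|000⟩ + 0.1069|001⟩ + 0.05974|010⟩ - 0.09095|011⟩ + 0.4122|100⟩ - 0.6275|101⟩ - 0.3508|110⟩ + 0.534|111⟩

amp(|b₁b₂…⟩) = product of the factor amplitudes for bits b₁, b₂, …; only kets whose every factor amplitude is nonzero survive.
|000⟩: (-0.1679)(-0.7616)(-0.549) = -0.0702
|001⟩: (-0.1679)(-0.7616)(0.8358) = 0.1069
|010⟩: (-0.1679)(0.6481)(-0.549) = 0.05974
|011⟩: (-0.1679)(0.6481)(0.8358) = -0.09095
|100⟩: (0.9858)(-0.7616)(-0.549) = 0.4122
|101⟩: (0.9858)(-0.7616)(0.8358) = -0.6275
|110⟩: (0.9858)(0.6481)(-0.549) = -0.3508
|111⟩: (0.9858)(0.6481)(0.8358) = 0.534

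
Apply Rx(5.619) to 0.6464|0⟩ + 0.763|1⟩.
(-0.6111 - 0.2488i)|0⟩ + (-0.7213 - 0.2107i)|1⟩

Rx(5.619) = [[cos(θ/2), −i·sin(θ/2)], [−i·sin(θ/2), cos(θ/2)]]; θ = 5.619, cos(θ/2) ≈ -0.945362, sin(θ/2) ≈ 0.326022.
With a = amp(|0⟩) = 0.6464 and b = amp(|1⟩) = 0.763:
new amp(|0⟩) = (-0.945362)·a + (-0.326022i)·b = (-0.6111 - 0.2488i)
new amp(|1⟩) = (-0.326022i)·a + (-0.945362)·b = (-0.7213 - 0.2107i)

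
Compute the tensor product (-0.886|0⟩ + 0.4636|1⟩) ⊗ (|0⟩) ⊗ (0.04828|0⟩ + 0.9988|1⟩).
-0.04278|000⟩ - 0.8849|001⟩ + 0.02238|100⟩ + 0.463|101⟩

amp(|b₁b₂…⟩) = product of the factor amplitudes for bits b₁, b₂, …; only kets whose every factor amplitude is nonzero survive.
|000⟩: (-0.886)(1)(0.04828) = -0.04278
|001⟩: (-0.886)(1)(0.9988) = -0.8849
|100⟩: (0.4636)(1)(0.04828) = 0.02238
|101⟩: (0.4636)(1)(0.9988) = 0.463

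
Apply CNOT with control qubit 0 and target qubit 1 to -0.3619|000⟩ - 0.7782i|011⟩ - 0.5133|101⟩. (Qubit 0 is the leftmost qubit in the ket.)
-0.3619|000⟩ - 0.7782i|011⟩ - 0.5133|111⟩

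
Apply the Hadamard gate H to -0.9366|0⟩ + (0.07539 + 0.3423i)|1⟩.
(-0.609 + 0.242i)|0⟩ + (-0.7156 - 0.242i)|1⟩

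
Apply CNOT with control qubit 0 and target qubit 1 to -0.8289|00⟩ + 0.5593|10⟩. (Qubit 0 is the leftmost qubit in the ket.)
-0.8289|00⟩ + 0.5593|11⟩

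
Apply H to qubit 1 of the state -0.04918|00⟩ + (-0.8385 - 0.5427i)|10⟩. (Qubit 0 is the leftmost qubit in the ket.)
-0.03478|00⟩ - 0.03478|01⟩ + (-0.5929 - 0.3837i)|10⟩ + (-0.5929 - 0.3837i)|11⟩

H on qubit 1 mixes each pair of kets that differ only in qubit 1: amplitudes (a, b) of (|…0…⟩, |…1…⟩) become ((a + b)/√2, (a − b)/√2). Kets absent from the input have amplitude 0.
(|00⟩, |01⟩): (a, b) = (-0.04918, 0) → (-0.03478, -0.03478)
(|10⟩, |11⟩): (a, b) = ((-0.8385 - 0.5427i), 0) → ((-0.5929 - 0.3837i), (-0.5929 - 0.3837i))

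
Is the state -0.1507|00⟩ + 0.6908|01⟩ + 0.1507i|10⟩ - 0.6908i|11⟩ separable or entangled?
Separable

Writing the state as a|00⟩ + b|01⟩ + c|10⟩ + d|11⟩, it is a product state iff ad − bc = 0.
Here (a, b, c, d) = (-0.1507, 0.6908, 0.1507i, -0.6908i): ad − bc = (-0.1507)(-0.6908i) − (0.6908)(0.1507i) = 0, so the state is separable.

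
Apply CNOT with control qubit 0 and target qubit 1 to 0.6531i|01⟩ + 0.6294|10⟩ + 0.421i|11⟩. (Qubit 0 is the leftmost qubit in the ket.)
0.6531i|01⟩ + 0.421i|10⟩ + 0.6294|11⟩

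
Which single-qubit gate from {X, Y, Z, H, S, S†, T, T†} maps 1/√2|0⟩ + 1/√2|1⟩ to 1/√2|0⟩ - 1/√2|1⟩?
Z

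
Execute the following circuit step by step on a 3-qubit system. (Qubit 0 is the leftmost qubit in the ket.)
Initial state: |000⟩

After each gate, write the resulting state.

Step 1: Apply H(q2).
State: 1/√2|000⟩ + 1/√2|001⟩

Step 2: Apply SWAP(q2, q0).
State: 1/√2|000⟩ + 1/√2|100⟩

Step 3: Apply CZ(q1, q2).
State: 1/√2|000⟩ + 1/√2|100⟩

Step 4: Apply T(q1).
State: 1/√2|000⟩ + 1/√2|100⟩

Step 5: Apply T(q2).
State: 1/√2|000⟩ + 1/√2|100⟩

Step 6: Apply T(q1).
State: 1/√2|000⟩ + 1/√2|100⟩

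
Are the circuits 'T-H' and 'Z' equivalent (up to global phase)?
No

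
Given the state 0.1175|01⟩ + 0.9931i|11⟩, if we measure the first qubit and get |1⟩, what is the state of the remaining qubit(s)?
i|1⟩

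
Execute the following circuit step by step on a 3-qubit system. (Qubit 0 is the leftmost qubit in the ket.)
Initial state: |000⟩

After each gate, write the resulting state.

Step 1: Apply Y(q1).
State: i|010⟩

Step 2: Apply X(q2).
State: i|011⟩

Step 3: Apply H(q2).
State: (1/√2)i|010⟩ - (1/√2)i|011⟩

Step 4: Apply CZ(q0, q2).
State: (1/√2)i|010⟩ - (1/√2)i|011⟩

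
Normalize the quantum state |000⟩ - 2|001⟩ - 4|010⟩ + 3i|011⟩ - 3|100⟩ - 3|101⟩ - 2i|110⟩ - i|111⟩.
0.1374|000⟩ - 0.2747|001⟩ - 0.5494|010⟩ + 0.4121i|011⟩ - 0.4121|100⟩ - 0.4121|101⟩ - 0.2747i|110⟩ - 0.1374i|111⟩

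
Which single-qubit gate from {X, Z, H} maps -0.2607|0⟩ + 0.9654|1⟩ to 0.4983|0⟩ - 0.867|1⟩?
H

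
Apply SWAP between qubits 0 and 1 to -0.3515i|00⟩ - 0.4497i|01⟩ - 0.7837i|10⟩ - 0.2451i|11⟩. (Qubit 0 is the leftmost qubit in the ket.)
-0.3515i|00⟩ - 0.7837i|01⟩ - 0.4497i|10⟩ - 0.2451i|11⟩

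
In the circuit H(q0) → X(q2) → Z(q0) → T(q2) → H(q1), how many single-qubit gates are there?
5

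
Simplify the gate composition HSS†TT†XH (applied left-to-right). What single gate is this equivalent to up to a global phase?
Z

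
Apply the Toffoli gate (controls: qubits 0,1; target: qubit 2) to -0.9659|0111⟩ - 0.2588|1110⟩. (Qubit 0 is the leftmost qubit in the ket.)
-0.9659|0111⟩ - 0.2588|1100⟩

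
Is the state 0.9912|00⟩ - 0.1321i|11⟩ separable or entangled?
Entangled

Writing the state as a|00⟩ + b|01⟩ + c|10⟩ + d|11⟩, it is a product state iff ad − bc = 0.
Here (a, b, c, d) = (0.9912, 0, 0, -0.1321i): ad − bc = (0.9912)(-0.1321i) − (0)(0) = -0.1309i ≠ 0, so the state is entangled.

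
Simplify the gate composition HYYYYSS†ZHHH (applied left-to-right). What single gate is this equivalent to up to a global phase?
X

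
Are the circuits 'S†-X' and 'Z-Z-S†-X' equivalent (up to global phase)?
Yes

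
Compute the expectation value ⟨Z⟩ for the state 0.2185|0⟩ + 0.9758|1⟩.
-0.9044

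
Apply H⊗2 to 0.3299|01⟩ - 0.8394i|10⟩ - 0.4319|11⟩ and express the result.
(-0.051 - 0.4197i)|00⟩ + (0.051 - 0.4197i)|01⟩ + (0.3809 + 0.4197i)|10⟩ + (-0.3809 + 0.4197i)|11⟩

H⊗2 gives amp(|y⟩) = (1/2) Σ_x (−1)^(x·y) amp(|x⟩), where x·y is the number of positions in which both x and y have a 1.
|00⟩: (0.3299 - 0.8394i - 0.4319)/2 = (-0.051 - 0.4197i)
|01⟩: (-0.3299 - 0.8394i + 0.4319)/2 = (0.051 - 0.4197i)
|10⟩: (0.3299 + 0.8394i + 0.4319)/2 = (0.3809 + 0.4197i)
|11⟩: (-0.3299 + 0.8394i - 0.4319)/2 = (-0.3809 + 0.4197i)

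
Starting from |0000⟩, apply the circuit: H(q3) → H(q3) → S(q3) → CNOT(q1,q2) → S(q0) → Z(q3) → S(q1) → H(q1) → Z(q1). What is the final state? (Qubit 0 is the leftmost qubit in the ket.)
1/√2|0000⟩ - 1/√2|0100⟩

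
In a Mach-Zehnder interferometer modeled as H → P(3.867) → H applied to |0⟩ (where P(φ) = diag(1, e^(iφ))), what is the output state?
(0.1259 - 0.3317i)|0⟩ + (0.8741 + 0.3317i)|1⟩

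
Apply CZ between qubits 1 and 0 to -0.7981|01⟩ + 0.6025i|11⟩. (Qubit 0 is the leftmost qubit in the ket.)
-0.7981|01⟩ - 0.6025i|11⟩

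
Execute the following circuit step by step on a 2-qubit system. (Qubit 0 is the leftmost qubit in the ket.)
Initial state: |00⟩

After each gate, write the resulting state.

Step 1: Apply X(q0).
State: |10⟩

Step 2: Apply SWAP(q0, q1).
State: |01⟩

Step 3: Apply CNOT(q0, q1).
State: |01⟩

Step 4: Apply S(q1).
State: i|01⟩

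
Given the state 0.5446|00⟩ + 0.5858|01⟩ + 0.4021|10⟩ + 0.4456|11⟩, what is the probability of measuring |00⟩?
0.2966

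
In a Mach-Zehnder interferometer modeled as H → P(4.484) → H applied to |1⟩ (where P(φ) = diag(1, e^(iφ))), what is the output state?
(0.6132 + 0.487i)|0⟩ + (0.3868 - 0.487i)|1⟩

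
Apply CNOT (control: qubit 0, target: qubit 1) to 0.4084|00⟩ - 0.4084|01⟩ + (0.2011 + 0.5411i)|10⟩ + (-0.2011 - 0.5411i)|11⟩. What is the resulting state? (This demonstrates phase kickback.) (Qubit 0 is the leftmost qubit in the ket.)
0.4084|00⟩ - 0.4084|01⟩ + (-0.2011 - 0.5411i)|10⟩ + (0.2011 + 0.5411i)|11⟩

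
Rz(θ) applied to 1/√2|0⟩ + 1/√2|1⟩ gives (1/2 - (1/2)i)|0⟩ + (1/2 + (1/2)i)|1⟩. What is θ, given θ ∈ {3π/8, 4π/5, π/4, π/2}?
π/2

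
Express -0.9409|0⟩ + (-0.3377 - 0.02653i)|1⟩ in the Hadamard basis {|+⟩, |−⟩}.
(-0.9041 - 0.01876i)|+⟩ + (-0.4265 + 0.01876i)|−⟩

With |ψ⟩ = α|0⟩ + β|1⟩, the Hadamard-basis coefficients are ⟨+|ψ⟩ = (α + β)/√2 and ⟨−|ψ⟩ = (α − β)/√2.
Here α = -0.9409, β = (-0.3377 - 0.02653i): (α + β)/√2 = (-0.9041 - 0.01876i), (α − β)/√2 = (-0.4265 + 0.01876i).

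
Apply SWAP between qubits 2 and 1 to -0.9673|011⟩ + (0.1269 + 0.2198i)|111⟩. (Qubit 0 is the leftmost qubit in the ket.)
-0.9673|011⟩ + (0.1269 + 0.2198i)|111⟩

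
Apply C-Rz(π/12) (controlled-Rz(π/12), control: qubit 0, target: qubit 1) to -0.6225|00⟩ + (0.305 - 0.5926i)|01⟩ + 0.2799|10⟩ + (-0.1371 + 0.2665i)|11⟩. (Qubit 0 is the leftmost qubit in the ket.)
-0.6225|00⟩ + (0.305 - 0.5926i)|01⟩ + (0.2775 - 0.03653i)|10⟩ + (-0.1707 + 0.2463i)|11⟩

C-Rz(π/12) leaves the control-|0⟩ kets |00⟩, |01⟩ unchanged and applies Rz(π/12) to qubit 1 on the control-|1⟩ pair (|10⟩, |11⟩).
Rz(π/12) = [[e^(−iθ/2), 0], [0, e^(iθ/2)]] with e^(±iθ/2) = cos(θ/2) ± i·sin(θ/2); θ = π/12, cos(θ/2) ≈ 0.991445, sin(θ/2) ≈ 0.130526.
With a = amp(|10⟩) = 0.2799 and b = amp(|11⟩) = (-0.1371 + 0.2665i):
new amp(|10⟩) = (0.991445 - 0.130526i)·a = (0.2775 - 0.03653i)
new amp(|11⟩) = (0.991445 + 0.130526i)·b = (-0.1707 + 0.2463i)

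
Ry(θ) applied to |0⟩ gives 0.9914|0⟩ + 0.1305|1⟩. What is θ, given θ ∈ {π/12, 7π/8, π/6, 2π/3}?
π/12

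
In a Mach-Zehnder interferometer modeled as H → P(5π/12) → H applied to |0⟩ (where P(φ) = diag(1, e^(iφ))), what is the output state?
(0.6294 + 0.483i)|0⟩ + (0.3706 - 0.483i)|1⟩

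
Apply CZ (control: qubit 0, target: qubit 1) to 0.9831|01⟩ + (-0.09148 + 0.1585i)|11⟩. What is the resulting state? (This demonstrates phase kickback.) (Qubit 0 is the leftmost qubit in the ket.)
0.9831|01⟩ + (0.09148 - 0.1585i)|11⟩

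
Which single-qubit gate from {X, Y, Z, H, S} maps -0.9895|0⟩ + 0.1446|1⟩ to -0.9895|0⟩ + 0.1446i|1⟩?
S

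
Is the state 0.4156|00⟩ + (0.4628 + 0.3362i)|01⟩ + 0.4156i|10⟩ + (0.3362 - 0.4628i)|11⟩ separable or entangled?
Entangled

Writing the state as a|00⟩ + b|01⟩ + c|10⟩ + d|11⟩, it is a product state iff ad − bc = 0.
Here (a, b, c, d) = (0.4156, (0.4628 + 0.3362i), 0.4156i, (0.3362 - 0.4628i)): ad − bc = (0.4156)(0.3362 - 0.4628i) − (0.4628 + 0.3362i)(0.4156i) = (0.2794 - 0.3847i) ≠ 0, so the state is entangled.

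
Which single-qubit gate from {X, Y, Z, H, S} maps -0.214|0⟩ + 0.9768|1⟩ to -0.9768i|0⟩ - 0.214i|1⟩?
Y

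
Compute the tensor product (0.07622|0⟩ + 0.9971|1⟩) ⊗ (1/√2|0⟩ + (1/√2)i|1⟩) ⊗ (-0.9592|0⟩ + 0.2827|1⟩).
-0.0517|000⟩ + 0.01524|001⟩ - 0.0517i|010⟩ + 0.01524i|011⟩ - 0.6763|100⟩ + 0.1993|101⟩ - 0.6763i|110⟩ + 0.1993i|111⟩

amp(|b₁b₂…⟩) = product of the factor amplitudes for bits b₁, b₂, …; only kets whose every factor amplitude is nonzero survive.
|000⟩: (0.07622)(1/√2)(-0.9592) = -0.0517
|001⟩: (0.07622)(1/√2)(0.2827) = 0.01524
|010⟩: (0.07622)((1/√2)i)(-0.9592) = -0.0517i
|011⟩: (0.07622)((1/√2)i)(0.2827) = 0.01524i
|100⟩: (0.9971)(1/√2)(-0.9592) = -0.6763
|101⟩: (0.9971)(1/√2)(0.2827) = 0.1993
|110⟩: (0.9971)((1/√2)i)(-0.9592) = -0.6763i
|111⟩: (0.9971)((1/√2)i)(0.2827) = 0.1993i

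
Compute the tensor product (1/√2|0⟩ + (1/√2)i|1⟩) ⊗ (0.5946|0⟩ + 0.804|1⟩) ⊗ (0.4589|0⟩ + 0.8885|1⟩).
0.1929|000⟩ + 0.3736|001⟩ + 0.2609|010⟩ + 0.5051|011⟩ + 0.1929i|100⟩ + 0.3736i|101⟩ + 0.2609i|110⟩ + 0.5051i|111⟩

amp(|b₁b₂…⟩) = product of the factor amplitudes for bits b₁, b₂, …; only kets whose every factor amplitude is nonzero survive.
|000⟩: (1/√2)(0.5946)(0.4589) = 0.1929
|001⟩: (1/√2)(0.5946)(0.8885) = 0.3736
|010⟩: (1/√2)(0.804)(0.4589) = 0.2609
|011⟩: (1/√2)(0.804)(0.8885) = 0.5051
|100⟩: ((1/√2)i)(0.5946)(0.4589) = 0.1929i
|101⟩: ((1/√2)i)(0.5946)(0.8885) = 0.3736i
|110⟩: ((1/√2)i)(0.804)(0.4589) = 0.2609i
|111⟩: ((1/√2)i)(0.804)(0.8885) = 0.5051i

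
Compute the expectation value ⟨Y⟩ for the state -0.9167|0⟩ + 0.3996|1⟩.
0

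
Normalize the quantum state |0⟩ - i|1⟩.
1/√2|0⟩ - (1/√2)i|1⟩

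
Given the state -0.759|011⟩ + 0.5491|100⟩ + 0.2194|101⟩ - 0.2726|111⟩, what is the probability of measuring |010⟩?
0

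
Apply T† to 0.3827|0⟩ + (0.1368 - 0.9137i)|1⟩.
0.3827|0⟩ + (-0.5494 - 0.7428i)|1⟩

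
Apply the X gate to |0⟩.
|1⟩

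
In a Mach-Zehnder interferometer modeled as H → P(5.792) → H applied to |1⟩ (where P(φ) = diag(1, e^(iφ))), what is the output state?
(0.05911 + 0.2358i)|0⟩ + (0.9409 - 0.2358i)|1⟩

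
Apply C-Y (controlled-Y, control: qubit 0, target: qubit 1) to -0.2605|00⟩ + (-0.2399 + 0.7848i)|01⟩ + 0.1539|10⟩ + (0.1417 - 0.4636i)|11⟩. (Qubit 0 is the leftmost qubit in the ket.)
-0.2605|00⟩ + (-0.2399 + 0.7848i)|01⟩ + (-0.4636 - 0.1417i)|10⟩ + 0.1539i|11⟩

C-Y leaves the control-|0⟩ kets |00⟩, |01⟩ unchanged and applies Y to qubit 1 on the control-|1⟩ pair (|10⟩, |11⟩).
Y = [[0, -i], [i, 0]].
With a = amp(|10⟩) = 0.1539 and b = amp(|11⟩) = (0.1417 - 0.4636i):
new amp(|10⟩) = (-i)·b = (-0.4636 - 0.1417i)
new amp(|11⟩) = (i)·a = 0.1539i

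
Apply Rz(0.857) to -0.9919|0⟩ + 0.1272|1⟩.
(-0.9022 + 0.4121i)|0⟩ + (0.1157 + 0.05285i)|1⟩

Rz(0.857) = [[e^(−iθ/2), 0], [0, e^(iθ/2)]] with e^(±iθ/2) = cos(θ/2) ± i·sin(θ/2); θ = 0.857, cos(θ/2) ≈ 0.90959, sin(θ/2) ≈ 0.415507.
With a = amp(|0⟩) = -0.9919 and b = amp(|1⟩) = 0.1272:
new amp(|0⟩) = (0.90959 - 0.415507i)·a = (-0.9022 + 0.4121i)
new amp(|1⟩) = (0.90959 + 0.415507i)·b = (0.1157 + 0.05285i)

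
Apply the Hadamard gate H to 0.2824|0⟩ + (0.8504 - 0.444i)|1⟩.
(0.801 - 0.314i)|0⟩ + (-0.4016 + 0.314i)|1⟩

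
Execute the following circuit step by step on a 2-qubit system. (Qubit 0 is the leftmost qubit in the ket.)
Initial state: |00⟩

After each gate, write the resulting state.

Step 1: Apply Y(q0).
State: i|10⟩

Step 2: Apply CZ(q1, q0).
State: i|10⟩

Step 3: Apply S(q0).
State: -|10⟩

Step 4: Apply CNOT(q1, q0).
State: -|10⟩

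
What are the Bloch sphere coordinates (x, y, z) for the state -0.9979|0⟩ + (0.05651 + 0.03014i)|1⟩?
(-0.1128, -0.06015, 0.9917)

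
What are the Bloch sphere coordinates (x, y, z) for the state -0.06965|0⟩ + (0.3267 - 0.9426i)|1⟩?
(-0.04551, 0.1313, -0.9904)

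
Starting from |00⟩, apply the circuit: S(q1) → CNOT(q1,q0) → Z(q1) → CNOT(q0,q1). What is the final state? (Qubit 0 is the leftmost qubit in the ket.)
|00⟩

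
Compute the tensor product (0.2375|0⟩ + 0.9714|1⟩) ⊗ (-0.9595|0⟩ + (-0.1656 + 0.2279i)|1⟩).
-0.2279|00⟩ + (-0.03933 + 0.05413i)|01⟩ - 0.9321|10⟩ + (-0.1609 + 0.2214i)|11⟩

amp(|b₁b₂…⟩) = product of the factor amplitudes for bits b₁, b₂, …; only kets whose every factor amplitude is nonzero survive.
|00⟩: (0.2375)(-0.9595) = -0.2279
|01⟩: (0.2375)(-0.1656 + 0.2279i) = (-0.03933 + 0.05413i)
|10⟩: (0.9714)(-0.9595) = -0.9321
|11⟩: (0.9714)(-0.1656 + 0.2279i) = (-0.1609 + 0.2214i)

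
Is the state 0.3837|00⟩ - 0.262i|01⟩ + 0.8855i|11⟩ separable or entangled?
Entangled

Writing the state as a|00⟩ + b|01⟩ + c|10⟩ + d|11⟩, it is a product state iff ad − bc = 0.
Here (a, b, c, d) = (0.3837, -0.262i, 0, 0.8855i): ad − bc = (0.3837)(0.8855i) − (-0.262i)(0) = 0.3398i ≠ 0, so the state is entangled.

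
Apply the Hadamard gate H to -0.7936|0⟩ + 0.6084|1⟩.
-0.131|0⟩ - 0.9914|1⟩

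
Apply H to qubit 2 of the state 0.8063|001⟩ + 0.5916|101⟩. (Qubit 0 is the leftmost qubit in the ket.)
0.5701|000⟩ - 0.5701|001⟩ + 0.4183|100⟩ - 0.4183|101⟩

H on qubit 2 mixes each pair of kets that differ only in qubit 2: amplitudes (a, b) of (|…0…⟩, |…1…⟩) become ((a + b)/√2, (a − b)/√2). Kets absent from the input have amplitude 0.
(|000⟩, |001⟩): (a, b) = (0, 0.8063) → (0.5701, -0.5701)
(|100⟩, |101⟩): (a, b) = (0, 0.5916) → (0.4183, -0.4183)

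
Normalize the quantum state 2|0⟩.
|0⟩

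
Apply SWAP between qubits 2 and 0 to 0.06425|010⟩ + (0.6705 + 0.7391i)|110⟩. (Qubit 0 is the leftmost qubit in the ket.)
0.06425|010⟩ + (0.6705 + 0.7391i)|011⟩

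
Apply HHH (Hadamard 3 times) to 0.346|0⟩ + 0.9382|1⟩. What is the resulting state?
0.9081|0⟩ - 0.4187|1⟩

H² = I, so H^3 = H: a single Hadamard. With (a, b) = (0.346, 0.9382), H gives ((a + b)/√2, (a − b)/√2) = (0.9081, -0.4187).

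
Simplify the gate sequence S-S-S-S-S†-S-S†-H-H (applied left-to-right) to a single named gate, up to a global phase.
S†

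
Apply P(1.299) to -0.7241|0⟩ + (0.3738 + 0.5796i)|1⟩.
-0.7241|0⟩ + (-0.458 + 0.5157i)|1⟩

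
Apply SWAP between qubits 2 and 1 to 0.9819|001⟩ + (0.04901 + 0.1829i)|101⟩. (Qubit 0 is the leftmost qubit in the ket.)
0.9819|010⟩ + (0.04901 + 0.1829i)|110⟩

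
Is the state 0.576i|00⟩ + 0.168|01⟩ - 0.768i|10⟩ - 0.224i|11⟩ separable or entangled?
Entangled

Writing the state as a|00⟩ + b|01⟩ + c|10⟩ + d|11⟩, it is a product state iff ad − bc = 0.
Here (a, b, c, d) = (0.576i, 0.168, -0.768i, -0.224i): ad − bc = (0.576i)(-0.224i) − (0.168)(-0.768i) = (0.129 + 0.129i) ≠ 0, so the state is entangled.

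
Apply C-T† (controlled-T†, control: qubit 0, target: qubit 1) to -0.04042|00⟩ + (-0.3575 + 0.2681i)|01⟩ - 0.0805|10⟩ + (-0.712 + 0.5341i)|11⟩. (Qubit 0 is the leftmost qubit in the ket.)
-0.04042|00⟩ + (-0.3575 + 0.2681i)|01⟩ - 0.0805|10⟩ + (-0.1258 + 0.8811i)|11⟩

C-T† leaves the control-|0⟩ kets |00⟩, |01⟩ unchanged and applies T† to qubit 1 on the control-|1⟩ pair (|10⟩, |11⟩).
T† = [[1, 0], [0, (1/√2 - (1/√2)i)]].
With a = amp(|10⟩) = -0.0805 and b = amp(|11⟩) = (-0.712 + 0.5341i):
new amp(|10⟩) = (1)·a = -0.0805
new amp(|11⟩) = (1/√2 - (1/√2)i)·b = (-0.1258 + 0.8811i)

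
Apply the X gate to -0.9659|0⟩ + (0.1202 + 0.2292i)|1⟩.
(0.1202 + 0.2292i)|0⟩ - 0.9659|1⟩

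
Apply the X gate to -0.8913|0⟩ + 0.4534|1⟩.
0.4534|0⟩ - 0.8913|1⟩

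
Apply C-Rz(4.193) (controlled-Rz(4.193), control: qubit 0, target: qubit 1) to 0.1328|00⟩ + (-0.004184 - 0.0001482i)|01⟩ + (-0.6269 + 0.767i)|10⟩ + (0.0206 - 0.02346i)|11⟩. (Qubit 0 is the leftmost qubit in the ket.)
0.1328|00⟩ + (-0.004184 - 0.0001482i)|01⟩ + (0.978 + 0.1574i)|10⟩ + (0.009955 + 0.02959i)|11⟩

C-Rz(4.193) leaves the control-|0⟩ kets |00⟩, |01⟩ unchanged and applies Rz(4.193) to qubit 1 on the control-|1⟩ pair (|10⟩, |11⟩).
Rz(4.193) = [[e^(−iθ/2), 0], [0, e^(iθ/2)]] with e^(±iθ/2) = cos(θ/2) ± i·sin(θ/2); θ = 4.193, cos(θ/2) ≈ -0.501822, sin(θ/2) ≈ 0.864971.
With a = amp(|10⟩) = (-0.6269 + 0.767i) and b = amp(|11⟩) = (0.0206 - 0.02346i):
new amp(|10⟩) = (-0.501822 - 0.864971i)·a = (0.978 + 0.1574i)
new amp(|11⟩) = (-0.501822 + 0.864971i)·b = (0.009955 + 0.02959i)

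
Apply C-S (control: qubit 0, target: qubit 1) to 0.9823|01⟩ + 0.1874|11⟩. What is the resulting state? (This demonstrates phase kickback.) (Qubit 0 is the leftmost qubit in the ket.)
0.9823|01⟩ + 0.1874i|11⟩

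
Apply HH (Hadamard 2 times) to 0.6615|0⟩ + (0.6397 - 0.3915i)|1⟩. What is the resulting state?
0.6615|0⟩ + (0.6397 - 0.3915i)|1⟩

H² = I, so an even number of Hadamards cancels: H^2 = I and the state is unchanged.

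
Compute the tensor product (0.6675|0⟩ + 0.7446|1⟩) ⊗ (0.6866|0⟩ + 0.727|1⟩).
0.4583|00⟩ + 0.4853|01⟩ + 0.5112|10⟩ + 0.5413|11⟩

amp(|b₁b₂…⟩) = product of the factor amplitudes for bits b₁, b₂, …; only kets whose every factor amplitude is nonzero survive.
|00⟩: (0.6675)(0.6866) = 0.4583
|01⟩: (0.6675)(0.727) = 0.4853
|10⟩: (0.7446)(0.6866) = 0.5112
|11⟩: (0.7446)(0.727) = 0.5413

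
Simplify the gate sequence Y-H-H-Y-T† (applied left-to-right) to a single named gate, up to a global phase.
T†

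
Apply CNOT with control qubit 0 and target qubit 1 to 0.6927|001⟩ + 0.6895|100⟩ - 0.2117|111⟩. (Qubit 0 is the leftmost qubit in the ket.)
0.6927|001⟩ - 0.2117|101⟩ + 0.6895|110⟩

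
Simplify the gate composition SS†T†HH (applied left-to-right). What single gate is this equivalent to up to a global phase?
T†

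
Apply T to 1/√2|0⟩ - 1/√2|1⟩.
1/√2|0⟩ + (-1/2 - (1/2)i)|1⟩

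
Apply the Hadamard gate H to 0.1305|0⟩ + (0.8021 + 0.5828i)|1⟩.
(0.6594 + 0.4121i)|0⟩ + (-0.4749 - 0.4121i)|1⟩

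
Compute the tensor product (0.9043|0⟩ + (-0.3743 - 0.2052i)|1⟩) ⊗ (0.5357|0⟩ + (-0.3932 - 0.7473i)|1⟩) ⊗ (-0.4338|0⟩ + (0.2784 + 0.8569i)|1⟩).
-0.2101|000⟩ + (0.1349 + 0.4151i)|001⟩ + (0.1542 + 0.2932i)|010⟩ + (0.4801 - 0.4928i)|011⟩ + (0.08698 + 0.04769i)|100⟩ + (0.03837 - 0.2024i)|101⟩ + (0.002677 - 0.1563i)|110⟩ + (-0.3105 + 0.09505i)|111⟩

amp(|b₁b₂…⟩) = product of the factor amplitudes for bits b₁, b₂, …; only kets whose every factor amplitude is nonzero survive.
|000⟩: (0.9043)(0.5357)(-0.4338) = -0.2101
|001⟩: (0.9043)(0.5357)(0.2784 + 0.8569i) = (0.1349 + 0.4151i)
|010⟩: (0.9043)(-0.3932 - 0.7473i)(-0.4338) = (0.1542 + 0.2932i)
|011⟩: (0.9043)(-0.3932 - 0.7473i)(0.2784 + 0.8569i) = (0.4801 - 0.4928i)
|100⟩: (-0.3743 - 0.2052i)(0.5357)(-0.4338) = (0.08698 + 0.04769i)
|101⟩: (-0.3743 - 0.2052i)(0.5357)(0.2784 + 0.8569i) = (0.03837 - 0.2024i)
|110⟩: (-0.3743 - 0.2052i)(-0.3932 - 0.7473i)(-0.4338) = (0.002677 - 0.1563i)
|111⟩: (-0.3743 - 0.2052i)(-0.3932 - 0.7473i)(0.2784 + 0.8569i) = (-0.3105 + 0.09505i)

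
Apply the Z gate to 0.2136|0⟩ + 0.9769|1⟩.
0.2136|0⟩ - 0.9769|1⟩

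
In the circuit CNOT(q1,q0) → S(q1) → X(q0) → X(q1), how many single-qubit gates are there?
3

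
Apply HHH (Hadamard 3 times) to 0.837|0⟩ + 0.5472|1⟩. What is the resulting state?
0.9788|0⟩ + 0.2049|1⟩

H² = I, so H^3 = H: a single Hadamard. With (a, b) = (0.837, 0.5472), H gives ((a + b)/√2, (a − b)/√2) = (0.9788, 0.2049).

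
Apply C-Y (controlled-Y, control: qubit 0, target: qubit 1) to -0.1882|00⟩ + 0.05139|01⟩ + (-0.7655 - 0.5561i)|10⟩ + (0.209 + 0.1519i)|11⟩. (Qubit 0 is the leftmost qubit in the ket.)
-0.1882|00⟩ + 0.05139|01⟩ + (0.1519 - 0.209i)|10⟩ + (0.5561 - 0.7655i)|11⟩

C-Y leaves the control-|0⟩ kets |00⟩, |01⟩ unchanged and applies Y to qubit 1 on the control-|1⟩ pair (|10⟩, |11⟩).
Y = [[0, -i], [i, 0]].
With a = amp(|10⟩) = (-0.7655 - 0.5561i) and b = amp(|11⟩) = (0.209 + 0.1519i):
new amp(|10⟩) = (-i)·b = (0.1519 - 0.209i)
new amp(|11⟩) = (i)·a = (0.5561 - 0.7655i)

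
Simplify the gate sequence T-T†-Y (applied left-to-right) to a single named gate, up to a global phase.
Y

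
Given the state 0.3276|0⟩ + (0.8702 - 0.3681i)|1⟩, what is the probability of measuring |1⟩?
0.8927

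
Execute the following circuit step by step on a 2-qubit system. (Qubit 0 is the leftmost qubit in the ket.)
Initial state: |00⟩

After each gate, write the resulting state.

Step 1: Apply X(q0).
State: |10⟩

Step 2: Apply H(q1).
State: 1/√2|10⟩ + 1/√2|11⟩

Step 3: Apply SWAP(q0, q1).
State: 1/√2|01⟩ + 1/√2|11⟩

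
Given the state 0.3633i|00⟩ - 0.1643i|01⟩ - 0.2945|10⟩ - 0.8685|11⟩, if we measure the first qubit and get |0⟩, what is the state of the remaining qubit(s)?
0.9112i|0⟩ - 0.4121i|1⟩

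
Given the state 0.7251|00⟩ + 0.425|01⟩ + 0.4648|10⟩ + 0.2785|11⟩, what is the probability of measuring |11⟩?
0.07756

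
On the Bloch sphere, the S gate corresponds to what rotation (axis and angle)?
Rotation by π/2 around the z-axis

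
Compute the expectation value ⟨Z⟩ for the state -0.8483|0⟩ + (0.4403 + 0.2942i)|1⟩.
0.4392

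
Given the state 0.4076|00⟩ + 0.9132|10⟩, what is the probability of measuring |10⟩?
0.8339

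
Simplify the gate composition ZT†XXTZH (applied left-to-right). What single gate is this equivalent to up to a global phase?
H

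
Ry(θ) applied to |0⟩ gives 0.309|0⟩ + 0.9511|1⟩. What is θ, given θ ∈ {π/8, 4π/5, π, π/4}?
4π/5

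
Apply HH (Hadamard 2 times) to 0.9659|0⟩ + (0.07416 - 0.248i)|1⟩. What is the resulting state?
0.9659|0⟩ + (0.07416 - 0.248i)|1⟩

H² = I, so an even number of Hadamards cancels: H^2 = I and the state is unchanged.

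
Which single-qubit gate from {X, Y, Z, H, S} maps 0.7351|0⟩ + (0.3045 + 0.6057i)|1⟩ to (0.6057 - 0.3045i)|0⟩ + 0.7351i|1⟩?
Y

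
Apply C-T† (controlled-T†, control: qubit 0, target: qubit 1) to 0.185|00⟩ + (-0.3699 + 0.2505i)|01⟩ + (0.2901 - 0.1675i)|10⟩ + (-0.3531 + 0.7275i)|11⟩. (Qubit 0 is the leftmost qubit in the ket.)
0.185|00⟩ + (-0.3699 + 0.2505i)|01⟩ + (0.2901 - 0.1675i)|10⟩ + (0.2647 + 0.7641i)|11⟩

C-T† leaves the control-|0⟩ kets |00⟩, |01⟩ unchanged and applies T† to qubit 1 on the control-|1⟩ pair (|10⟩, |11⟩).
T† = [[1, 0], [0, (1/√2 - (1/√2)i)]].
With a = amp(|10⟩) = (0.2901 - 0.1675i) and b = amp(|11⟩) = (-0.3531 + 0.7275i):
new amp(|10⟩) = (1)·a = (0.2901 - 0.1675i)
new amp(|11⟩) = (1/√2 - (1/√2)i)·b = (0.2647 + 0.7641i)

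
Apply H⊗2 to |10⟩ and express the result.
1/2|00⟩ + 1/2|01⟩ - 1/2|10⟩ - 1/2|11⟩

H⊗2 gives amp(|y⟩) = (1/2) Σ_x (−1)^(x·y) amp(|x⟩), where x·y is the number of positions in which both x and y have a 1.
|00⟩: (1)/2 = 1/2
|01⟩: (1)/2 = 1/2
|10⟩: (-1)/2 = -1/2
|11⟩: (-1)/2 = -1/2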